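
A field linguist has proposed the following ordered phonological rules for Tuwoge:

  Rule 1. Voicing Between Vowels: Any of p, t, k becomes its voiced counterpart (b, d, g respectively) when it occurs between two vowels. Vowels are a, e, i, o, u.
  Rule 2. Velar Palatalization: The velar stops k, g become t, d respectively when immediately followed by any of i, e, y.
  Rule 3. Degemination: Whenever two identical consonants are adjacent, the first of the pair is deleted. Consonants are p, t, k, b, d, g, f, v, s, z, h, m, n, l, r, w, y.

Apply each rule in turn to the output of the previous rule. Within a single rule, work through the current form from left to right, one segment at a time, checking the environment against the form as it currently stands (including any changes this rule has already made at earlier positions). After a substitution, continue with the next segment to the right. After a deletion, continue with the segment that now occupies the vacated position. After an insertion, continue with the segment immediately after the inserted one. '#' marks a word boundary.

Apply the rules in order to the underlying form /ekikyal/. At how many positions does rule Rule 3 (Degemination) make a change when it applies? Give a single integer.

0

Rule 1 Voicing Between Vowels: [ekikyal] → [egikyal]
Rule 2 Velar Palatalization: [egikyal] → [edityal]
Rule 3 Degemination: no change — [edityal]
Rule Rule 3 changed 0 position(s).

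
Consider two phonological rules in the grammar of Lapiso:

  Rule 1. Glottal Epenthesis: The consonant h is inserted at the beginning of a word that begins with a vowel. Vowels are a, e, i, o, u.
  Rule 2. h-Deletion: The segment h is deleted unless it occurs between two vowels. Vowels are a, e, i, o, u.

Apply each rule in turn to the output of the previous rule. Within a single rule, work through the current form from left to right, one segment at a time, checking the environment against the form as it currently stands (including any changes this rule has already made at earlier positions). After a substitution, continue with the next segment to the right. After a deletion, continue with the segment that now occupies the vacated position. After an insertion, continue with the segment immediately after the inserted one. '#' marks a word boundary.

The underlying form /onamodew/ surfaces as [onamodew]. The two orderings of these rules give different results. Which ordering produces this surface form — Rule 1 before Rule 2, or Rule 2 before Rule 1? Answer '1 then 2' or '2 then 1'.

Order 1 then 2:
  1 Glottal Epenthesis: [onamodew] → [honamodew]
  2 h-Deletion: [honamodew] → [onamodew]
  result: [onamodew]
Order 2 then 1:
  2 h-Deletion: no change — [onamodew]
  1 Glottal Epenthesis: [onamodew] → [honamodew]
  result: [honamodew]

1 then 2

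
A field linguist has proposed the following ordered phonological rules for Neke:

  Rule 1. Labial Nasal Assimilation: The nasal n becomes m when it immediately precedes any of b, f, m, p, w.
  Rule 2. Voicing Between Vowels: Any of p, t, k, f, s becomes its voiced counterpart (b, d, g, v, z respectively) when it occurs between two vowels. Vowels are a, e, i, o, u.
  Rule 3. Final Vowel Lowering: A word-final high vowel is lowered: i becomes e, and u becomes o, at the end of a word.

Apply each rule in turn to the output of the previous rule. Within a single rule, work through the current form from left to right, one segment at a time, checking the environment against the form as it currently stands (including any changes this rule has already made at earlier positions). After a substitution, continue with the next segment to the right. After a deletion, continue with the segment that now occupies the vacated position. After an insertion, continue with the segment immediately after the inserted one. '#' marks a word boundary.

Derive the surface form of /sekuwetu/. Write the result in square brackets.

[seguwedo]

Rule 1 Labial Nasal Assimilation: no change — [sekuwetu]
Rule 2 Voicing Between Vowels: [sekuwetu] → [seguwedu]
Rule 3 Final Vowel Lowering: [seguwedu] → [seguwedo]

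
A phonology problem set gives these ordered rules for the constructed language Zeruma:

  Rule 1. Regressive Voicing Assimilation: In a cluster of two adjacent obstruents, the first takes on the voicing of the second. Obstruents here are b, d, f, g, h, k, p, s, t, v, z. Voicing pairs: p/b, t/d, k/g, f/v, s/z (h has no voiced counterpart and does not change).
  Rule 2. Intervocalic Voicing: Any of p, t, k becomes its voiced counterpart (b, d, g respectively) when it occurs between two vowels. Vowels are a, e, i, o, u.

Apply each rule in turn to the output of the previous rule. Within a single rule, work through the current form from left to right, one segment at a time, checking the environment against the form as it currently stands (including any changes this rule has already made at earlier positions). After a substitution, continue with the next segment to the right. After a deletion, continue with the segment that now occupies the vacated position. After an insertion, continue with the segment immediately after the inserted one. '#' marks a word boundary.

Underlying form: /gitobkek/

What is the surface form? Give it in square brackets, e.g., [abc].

[gidopkek]

Rule 1 Regressive Voicing Assimilation: [gitobkek] → [gitopkek]
Rule 2 Intervocalic Voicing: [gitopkek] → [gidopkek]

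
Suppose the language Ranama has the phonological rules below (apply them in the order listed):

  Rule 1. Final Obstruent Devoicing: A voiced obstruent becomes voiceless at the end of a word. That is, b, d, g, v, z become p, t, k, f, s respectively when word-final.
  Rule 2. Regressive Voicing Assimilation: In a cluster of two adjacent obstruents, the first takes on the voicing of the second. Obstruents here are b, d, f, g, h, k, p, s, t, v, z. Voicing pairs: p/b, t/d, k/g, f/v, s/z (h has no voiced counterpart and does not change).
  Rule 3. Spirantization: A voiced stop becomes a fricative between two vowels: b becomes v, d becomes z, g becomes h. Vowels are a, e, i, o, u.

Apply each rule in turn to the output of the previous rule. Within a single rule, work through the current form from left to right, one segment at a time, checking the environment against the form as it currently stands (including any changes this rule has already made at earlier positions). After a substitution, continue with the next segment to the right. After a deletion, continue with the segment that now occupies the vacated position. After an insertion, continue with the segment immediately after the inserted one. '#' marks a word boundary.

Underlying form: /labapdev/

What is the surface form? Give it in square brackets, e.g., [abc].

[lavabdef]

Rule 1 Final Obstruent Devoicing: [labapdev] → [labapdef]
Rule 2 Regressive Voicing Assimilation: [labapdef] → [lababdef]
Rule 3 Spirantization: [lababdef] → [lavabdef]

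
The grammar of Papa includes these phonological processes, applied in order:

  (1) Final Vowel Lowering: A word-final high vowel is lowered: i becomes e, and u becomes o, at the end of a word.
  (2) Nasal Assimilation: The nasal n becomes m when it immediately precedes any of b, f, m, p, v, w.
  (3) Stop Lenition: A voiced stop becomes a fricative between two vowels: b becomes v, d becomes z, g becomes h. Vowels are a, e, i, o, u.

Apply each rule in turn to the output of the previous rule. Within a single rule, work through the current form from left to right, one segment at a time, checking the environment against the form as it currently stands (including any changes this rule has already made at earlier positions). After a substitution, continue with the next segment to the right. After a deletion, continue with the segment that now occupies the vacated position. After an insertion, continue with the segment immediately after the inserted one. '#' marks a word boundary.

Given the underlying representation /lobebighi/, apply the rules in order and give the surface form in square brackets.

[lovevighe]

(1) Final Vowel Lowering: [lobebighi] → [lobebighe]
(2) Nasal Assimilation: no change — [lobebighe]
(3) Stop Lenition: [lobebighe] → [lovevighe]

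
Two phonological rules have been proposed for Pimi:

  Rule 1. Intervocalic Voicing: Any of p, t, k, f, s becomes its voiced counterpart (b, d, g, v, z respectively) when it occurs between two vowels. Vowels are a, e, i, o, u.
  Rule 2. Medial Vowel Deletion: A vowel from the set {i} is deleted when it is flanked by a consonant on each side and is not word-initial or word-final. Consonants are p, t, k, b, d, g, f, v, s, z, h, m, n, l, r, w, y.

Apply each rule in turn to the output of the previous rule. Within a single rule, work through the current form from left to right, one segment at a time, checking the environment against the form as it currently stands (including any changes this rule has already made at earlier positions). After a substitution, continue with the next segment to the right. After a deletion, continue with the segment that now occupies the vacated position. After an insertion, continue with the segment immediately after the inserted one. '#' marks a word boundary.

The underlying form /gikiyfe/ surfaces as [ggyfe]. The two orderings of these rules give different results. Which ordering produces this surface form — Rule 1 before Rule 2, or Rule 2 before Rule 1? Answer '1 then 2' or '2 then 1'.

Order 1 then 2:
  1 Intervocalic Voicing: [gikiyfe] → [gigiyfe]
  2 Medial Vowel Deletion: [gigiyfe] → [ggyfe]
  result: [ggyfe]
Order 2 then 1:
  2 Medial Vowel Deletion: [gikiyfe] → [gkyfe]
  1 Intervocalic Voicing: no change — [gkyfe]
  result: [gkyfe]

1 then 2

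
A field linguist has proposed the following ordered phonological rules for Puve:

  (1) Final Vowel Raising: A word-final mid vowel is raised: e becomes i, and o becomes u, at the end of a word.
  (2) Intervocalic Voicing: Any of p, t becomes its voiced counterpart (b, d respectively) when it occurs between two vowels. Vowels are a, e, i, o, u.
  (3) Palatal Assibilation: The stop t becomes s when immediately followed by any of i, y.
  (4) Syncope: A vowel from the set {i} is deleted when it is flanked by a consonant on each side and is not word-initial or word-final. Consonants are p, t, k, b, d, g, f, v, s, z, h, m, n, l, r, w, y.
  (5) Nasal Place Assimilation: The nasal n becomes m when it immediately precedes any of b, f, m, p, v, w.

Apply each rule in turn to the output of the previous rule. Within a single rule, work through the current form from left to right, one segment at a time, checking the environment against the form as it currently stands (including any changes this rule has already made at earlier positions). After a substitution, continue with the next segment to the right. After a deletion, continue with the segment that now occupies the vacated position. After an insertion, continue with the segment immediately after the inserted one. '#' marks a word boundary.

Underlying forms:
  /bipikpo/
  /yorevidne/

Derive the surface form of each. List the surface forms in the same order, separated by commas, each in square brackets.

/bipikpo/:
  (1) Final Vowel Raising: [bipikpo] → [bipikpu]
  (2) Intervocalic Voicing: [bipikpu] → [bibikpu]
  (3) Palatal Assibilation: no change — [bibikpu]
  (4) Syncope: [bibikpu] → [bbkpu]
  (5) Nasal Place Assimilation: no change — [bbkpu]
/yorevidne/:
  (1) Final Vowel Raising: [yorevidne] → [yorevidni]
  (2) Intervocalic Voicing: no change — [yorevidni]
  (3) Palatal Assibilation: no change — [yorevidni]
  (4) Syncope: [yorevidni] → [yorevdni]
  (5) Nasal Place Assimilation: no change — [yorevdni]

[bbkpu], [yorevdni]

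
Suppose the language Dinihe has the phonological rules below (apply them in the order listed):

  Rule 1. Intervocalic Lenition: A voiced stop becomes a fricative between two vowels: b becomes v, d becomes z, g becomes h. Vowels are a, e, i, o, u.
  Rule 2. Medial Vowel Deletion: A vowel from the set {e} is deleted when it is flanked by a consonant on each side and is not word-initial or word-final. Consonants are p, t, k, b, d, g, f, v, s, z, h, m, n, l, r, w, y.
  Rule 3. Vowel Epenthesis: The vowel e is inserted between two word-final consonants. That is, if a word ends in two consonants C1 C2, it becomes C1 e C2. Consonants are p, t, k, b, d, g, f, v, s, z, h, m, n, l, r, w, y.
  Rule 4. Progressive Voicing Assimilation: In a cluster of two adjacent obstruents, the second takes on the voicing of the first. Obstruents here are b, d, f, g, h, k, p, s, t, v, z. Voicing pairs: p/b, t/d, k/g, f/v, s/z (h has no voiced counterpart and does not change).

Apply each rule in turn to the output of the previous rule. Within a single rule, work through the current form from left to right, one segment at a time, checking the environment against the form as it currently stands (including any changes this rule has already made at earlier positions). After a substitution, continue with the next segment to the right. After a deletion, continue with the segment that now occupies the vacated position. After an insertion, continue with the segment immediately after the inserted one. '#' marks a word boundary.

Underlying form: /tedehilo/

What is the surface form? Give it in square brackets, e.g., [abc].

Rule 1 Intervocalic Lenition: [tedehilo] → [tezehilo]
Rule 2 Medial Vowel Deletion: [tezehilo] → [tzhilo]
Rule 3 Vowel Epenthesis: no change — [tzhilo]
Rule 4 Progressive Voicing Assimilation: [tzhilo] → [tshilo]

[tshilo]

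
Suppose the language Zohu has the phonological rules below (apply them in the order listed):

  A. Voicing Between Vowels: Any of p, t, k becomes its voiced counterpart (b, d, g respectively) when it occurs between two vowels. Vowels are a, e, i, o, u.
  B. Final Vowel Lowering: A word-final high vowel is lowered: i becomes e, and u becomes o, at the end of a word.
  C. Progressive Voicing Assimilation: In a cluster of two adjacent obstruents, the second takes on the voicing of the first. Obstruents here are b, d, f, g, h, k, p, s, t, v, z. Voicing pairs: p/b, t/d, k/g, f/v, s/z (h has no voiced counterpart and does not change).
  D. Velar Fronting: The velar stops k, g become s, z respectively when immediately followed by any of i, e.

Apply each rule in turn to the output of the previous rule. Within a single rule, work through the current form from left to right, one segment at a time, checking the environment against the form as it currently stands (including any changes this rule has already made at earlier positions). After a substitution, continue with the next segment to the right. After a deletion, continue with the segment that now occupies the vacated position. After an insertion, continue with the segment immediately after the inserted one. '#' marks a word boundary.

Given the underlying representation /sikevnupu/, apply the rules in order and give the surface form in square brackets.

A Voicing Between Vowels: [sikevnupu] → [sigevnubu]
B Final Vowel Lowering: [sigevnubu] → [sigevnubo]
C Progressive Voicing Assimilation: no change — [sigevnubo]
D Velar Fronting: [sigevnubo] → [sizevnubo]

[sizevnubo]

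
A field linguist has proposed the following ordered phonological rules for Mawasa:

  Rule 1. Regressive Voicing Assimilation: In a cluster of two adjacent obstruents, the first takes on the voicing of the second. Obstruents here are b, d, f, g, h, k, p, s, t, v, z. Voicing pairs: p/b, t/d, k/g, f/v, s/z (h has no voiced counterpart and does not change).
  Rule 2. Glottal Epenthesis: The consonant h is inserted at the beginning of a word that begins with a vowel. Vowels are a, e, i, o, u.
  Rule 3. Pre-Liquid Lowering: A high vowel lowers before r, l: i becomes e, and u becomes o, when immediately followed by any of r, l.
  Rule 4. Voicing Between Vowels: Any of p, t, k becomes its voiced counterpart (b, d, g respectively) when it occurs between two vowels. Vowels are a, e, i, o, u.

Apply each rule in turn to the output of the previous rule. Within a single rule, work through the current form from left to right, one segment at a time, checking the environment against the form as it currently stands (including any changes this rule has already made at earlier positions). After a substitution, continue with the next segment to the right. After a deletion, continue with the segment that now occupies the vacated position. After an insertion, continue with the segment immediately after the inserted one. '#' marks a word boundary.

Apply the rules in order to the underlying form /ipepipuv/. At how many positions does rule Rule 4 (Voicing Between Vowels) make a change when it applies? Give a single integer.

Rule 1 Regressive Voicing Assimilation: no change — [ipepipuv]
Rule 2 Glottal Epenthesis: [ipepipuv] → [hipepipuv]
Rule 3 Pre-Liquid Lowering: no change — [hipepipuv]
Rule 4 Voicing Between Vowels: [hipepipuv] → [hibebibuv]
Rule Rule 4 changed 3 position(s).

3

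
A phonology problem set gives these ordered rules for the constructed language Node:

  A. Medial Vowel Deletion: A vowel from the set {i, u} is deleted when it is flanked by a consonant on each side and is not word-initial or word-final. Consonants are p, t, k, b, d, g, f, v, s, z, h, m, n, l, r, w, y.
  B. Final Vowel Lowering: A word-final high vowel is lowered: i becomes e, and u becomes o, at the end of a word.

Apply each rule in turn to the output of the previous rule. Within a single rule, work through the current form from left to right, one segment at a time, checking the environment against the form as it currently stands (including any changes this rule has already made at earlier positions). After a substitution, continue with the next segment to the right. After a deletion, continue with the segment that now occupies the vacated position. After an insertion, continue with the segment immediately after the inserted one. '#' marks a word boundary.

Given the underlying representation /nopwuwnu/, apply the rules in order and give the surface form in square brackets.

[nopwwno]

A Medial Vowel Deletion: [nopwuwnu] → [nopwwnu]
B Final Vowel Lowering: [nopwwnu] → [nopwwno]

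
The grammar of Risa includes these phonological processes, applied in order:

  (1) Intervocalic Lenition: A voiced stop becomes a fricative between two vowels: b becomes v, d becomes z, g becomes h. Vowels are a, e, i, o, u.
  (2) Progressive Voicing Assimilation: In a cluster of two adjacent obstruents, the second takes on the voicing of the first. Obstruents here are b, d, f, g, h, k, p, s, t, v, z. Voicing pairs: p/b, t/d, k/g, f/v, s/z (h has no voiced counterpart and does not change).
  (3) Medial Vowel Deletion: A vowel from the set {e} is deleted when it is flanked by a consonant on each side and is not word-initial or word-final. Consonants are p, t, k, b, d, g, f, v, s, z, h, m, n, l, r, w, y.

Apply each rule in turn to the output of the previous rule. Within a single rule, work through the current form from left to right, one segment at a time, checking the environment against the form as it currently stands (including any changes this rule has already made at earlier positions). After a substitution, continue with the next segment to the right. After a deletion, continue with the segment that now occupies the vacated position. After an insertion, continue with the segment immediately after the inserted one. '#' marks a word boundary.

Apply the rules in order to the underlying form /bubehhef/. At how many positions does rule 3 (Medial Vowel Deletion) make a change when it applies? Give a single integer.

(1) Intervocalic Lenition: [bubehhef] → [buvehhef]
(2) Progressive Voicing Assimilation: no change — [buvehhef]
(3) Medial Vowel Deletion: [buvehhef] → [buvhhf]
Rule 3 changed 2 position(s).

2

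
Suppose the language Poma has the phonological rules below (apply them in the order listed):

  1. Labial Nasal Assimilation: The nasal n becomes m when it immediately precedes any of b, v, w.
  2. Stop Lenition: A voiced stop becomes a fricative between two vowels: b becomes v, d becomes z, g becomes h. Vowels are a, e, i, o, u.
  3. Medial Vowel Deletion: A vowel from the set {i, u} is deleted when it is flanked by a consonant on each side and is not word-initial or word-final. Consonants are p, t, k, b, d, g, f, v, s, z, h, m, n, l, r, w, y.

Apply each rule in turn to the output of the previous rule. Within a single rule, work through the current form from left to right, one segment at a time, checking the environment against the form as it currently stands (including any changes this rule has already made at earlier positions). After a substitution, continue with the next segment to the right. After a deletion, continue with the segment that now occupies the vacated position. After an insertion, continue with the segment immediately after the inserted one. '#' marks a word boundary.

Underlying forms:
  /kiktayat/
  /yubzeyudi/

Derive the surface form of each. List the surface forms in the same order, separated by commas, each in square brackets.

[kktayat], [ybzeyzi]

/kiktayat/:
  1 Labial Nasal Assimilation: no change — [kiktayat]
  2 Stop Lenition: no change — [kiktayat]
  3 Medial Vowel Deletion: [kiktayat] → [kktayat]
/yubzeyudi/:
  1 Labial Nasal Assimilation: no change — [yubzeyudi]
  2 Stop Lenition: [yubzeyudi] → [yubzeyuzi]
  3 Medial Vowel Deletion: [yubzeyuzi] → [ybzeyzi]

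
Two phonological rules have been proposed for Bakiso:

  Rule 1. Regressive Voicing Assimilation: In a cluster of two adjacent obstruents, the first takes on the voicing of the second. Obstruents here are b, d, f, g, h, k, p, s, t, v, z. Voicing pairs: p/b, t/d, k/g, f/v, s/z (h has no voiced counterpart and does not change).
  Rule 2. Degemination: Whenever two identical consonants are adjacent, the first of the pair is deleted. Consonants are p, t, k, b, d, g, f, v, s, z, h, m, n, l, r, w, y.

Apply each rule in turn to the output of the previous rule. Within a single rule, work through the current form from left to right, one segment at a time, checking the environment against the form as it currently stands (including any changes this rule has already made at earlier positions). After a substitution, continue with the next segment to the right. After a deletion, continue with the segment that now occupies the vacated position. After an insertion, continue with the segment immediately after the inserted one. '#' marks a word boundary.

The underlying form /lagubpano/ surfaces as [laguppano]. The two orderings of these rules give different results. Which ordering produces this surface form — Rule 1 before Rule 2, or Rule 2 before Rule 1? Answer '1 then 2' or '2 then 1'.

2 then 1

Order 1 then 2:
  1 Regressive Voicing Assimilation: [lagubpano] → [laguppano]
  2 Degemination: [laguppano] → [lagupano]
  result: [lagupano]
Order 2 then 1:
  2 Degemination: no change — [lagubpano]
  1 Regressive Voicing Assimilation: [lagubpano] → [laguppano]
  result: [laguppano]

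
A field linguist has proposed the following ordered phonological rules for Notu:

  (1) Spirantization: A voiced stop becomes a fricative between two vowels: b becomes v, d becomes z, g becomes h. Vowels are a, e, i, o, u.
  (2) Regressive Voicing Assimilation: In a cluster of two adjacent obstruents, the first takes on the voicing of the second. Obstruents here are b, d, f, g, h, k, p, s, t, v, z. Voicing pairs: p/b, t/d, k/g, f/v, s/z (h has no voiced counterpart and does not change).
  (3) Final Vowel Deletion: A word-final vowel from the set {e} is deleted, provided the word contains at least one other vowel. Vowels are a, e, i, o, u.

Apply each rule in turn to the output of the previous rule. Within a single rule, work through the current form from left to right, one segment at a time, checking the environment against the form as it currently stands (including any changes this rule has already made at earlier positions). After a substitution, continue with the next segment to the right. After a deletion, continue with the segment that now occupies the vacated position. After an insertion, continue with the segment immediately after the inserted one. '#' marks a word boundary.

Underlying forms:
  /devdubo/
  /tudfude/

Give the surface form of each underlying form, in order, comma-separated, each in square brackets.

/devdubo/:
  (1) Spirantization: [devdubo] → [devduvo]
  (2) Regressive Voicing Assimilation: no change — [devduvo]
  (3) Final Vowel Deletion: no change — [devduvo]
/tudfude/:
  (1) Spirantization: [tudfude] → [tudfuze]
  (2) Regressive Voicing Assimilation: [tudfuze] → [tutfuze]
  (3) Final Vowel Deletion: [tutfuze] → [tutfuz]

[devduvo], [tutfuz]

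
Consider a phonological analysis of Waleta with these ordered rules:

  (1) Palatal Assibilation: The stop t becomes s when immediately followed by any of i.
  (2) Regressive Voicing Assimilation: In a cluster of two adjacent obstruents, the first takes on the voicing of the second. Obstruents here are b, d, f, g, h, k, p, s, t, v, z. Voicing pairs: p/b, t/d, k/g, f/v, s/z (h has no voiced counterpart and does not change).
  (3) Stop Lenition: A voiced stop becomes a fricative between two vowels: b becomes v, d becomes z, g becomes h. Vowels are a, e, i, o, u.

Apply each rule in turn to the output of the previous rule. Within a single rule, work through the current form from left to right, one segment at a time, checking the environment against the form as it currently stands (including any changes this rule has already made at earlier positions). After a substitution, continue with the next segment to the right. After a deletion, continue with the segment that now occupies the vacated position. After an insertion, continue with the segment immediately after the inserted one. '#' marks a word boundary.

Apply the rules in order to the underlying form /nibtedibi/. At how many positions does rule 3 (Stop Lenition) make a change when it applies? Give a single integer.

(1) Palatal Assibilation: no change — [nibtedibi]
(2) Regressive Voicing Assimilation: [nibtedibi] → [niptedibi]
(3) Stop Lenition: [niptedibi] → [niptezivi]
Rule 3 changed 2 position(s).

2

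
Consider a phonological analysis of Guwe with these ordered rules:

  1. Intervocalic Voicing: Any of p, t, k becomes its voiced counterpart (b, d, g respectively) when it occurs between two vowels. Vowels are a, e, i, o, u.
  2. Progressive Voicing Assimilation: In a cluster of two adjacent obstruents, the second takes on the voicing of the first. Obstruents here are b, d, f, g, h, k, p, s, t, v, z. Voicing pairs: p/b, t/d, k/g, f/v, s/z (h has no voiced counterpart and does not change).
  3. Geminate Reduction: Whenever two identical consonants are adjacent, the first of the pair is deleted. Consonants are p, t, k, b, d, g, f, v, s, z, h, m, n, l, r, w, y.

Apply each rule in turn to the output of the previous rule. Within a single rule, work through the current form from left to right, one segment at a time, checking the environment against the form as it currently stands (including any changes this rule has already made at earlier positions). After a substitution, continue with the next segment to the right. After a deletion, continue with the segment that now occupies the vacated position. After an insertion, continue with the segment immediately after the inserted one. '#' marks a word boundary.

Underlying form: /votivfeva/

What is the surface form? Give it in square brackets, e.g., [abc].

[vodiveva]

1 Intervocalic Voicing: [votivfeva] → [vodivfeva]
2 Progressive Voicing Assimilation: [vodivfeva] → [vodivveva]
3 Geminate Reduction: [vodivveva] → [vodiveva]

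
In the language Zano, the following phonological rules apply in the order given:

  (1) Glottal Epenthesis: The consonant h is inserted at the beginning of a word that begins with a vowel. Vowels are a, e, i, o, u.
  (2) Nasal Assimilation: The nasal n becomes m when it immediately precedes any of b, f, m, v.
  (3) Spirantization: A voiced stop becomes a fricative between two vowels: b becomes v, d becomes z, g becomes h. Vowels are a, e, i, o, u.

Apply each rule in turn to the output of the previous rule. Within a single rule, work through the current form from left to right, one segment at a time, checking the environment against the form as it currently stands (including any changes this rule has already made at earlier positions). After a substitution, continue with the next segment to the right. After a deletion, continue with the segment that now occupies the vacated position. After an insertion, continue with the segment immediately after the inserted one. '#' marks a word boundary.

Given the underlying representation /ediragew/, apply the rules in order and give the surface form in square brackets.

(1) Glottal Epenthesis: [ediragew] → [hediragew]
(2) Nasal Assimilation: no change — [hediragew]
(3) Spirantization: [hediragew] → [hezirahew]

[hezirahew]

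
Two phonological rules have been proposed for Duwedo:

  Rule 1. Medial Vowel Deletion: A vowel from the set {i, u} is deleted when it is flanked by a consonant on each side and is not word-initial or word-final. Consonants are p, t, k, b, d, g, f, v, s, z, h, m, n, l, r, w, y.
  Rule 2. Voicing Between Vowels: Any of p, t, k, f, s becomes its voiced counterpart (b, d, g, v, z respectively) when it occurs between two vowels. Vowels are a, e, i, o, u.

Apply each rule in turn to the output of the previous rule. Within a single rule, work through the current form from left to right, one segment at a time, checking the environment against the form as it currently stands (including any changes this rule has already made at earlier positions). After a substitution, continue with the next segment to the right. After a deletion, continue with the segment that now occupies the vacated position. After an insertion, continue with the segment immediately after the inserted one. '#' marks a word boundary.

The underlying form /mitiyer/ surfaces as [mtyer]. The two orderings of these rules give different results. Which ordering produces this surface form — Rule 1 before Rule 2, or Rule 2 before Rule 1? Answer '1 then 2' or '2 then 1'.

Order 1 then 2:
  1 Medial Vowel Deletion: [mitiyer] → [mtyer]
  2 Voicing Between Vowels: no change — [mtyer]
  result: [mtyer]
Order 2 then 1:
  2 Voicing Between Vowels: [mitiyer] → [midiyer]
  1 Medial Vowel Deletion: [midiyer] → [mdyer]
  result: [mdyer]

1 then 2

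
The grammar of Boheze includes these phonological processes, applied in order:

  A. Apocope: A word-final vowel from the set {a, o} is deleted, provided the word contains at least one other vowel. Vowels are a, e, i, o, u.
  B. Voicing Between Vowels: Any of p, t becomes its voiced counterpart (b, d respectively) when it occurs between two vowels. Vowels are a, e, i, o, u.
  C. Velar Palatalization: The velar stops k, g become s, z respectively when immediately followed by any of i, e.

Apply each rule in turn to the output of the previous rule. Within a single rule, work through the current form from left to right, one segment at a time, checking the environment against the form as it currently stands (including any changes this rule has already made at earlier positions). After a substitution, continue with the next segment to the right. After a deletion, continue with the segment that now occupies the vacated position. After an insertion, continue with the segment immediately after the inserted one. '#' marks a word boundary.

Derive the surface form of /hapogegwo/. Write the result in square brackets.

A Apocope: [hapogegwo] → [hapogegw]
B Voicing Between Vowels: [hapogegw] → [habogegw]
C Velar Palatalization: [habogegw] → [habozegw]

[habozegw]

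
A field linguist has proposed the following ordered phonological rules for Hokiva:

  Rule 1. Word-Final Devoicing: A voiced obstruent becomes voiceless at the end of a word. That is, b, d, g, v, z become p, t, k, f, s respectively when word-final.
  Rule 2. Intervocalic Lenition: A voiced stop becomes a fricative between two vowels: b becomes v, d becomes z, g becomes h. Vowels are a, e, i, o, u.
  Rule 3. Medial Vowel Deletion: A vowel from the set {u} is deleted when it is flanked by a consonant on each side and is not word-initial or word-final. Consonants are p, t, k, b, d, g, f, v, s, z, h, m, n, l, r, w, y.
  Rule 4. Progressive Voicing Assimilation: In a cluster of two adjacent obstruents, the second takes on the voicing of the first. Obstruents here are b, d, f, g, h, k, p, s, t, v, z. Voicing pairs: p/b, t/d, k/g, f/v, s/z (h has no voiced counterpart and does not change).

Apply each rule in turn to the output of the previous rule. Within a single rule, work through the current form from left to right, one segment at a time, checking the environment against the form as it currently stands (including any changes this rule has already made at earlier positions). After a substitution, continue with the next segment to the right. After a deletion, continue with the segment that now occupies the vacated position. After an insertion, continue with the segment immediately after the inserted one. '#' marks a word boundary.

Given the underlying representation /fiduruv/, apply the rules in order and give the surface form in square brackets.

[fizrf]

Rule 1 Word-Final Devoicing: [fiduruv] → [fiduruf]
Rule 2 Intervocalic Lenition: [fiduruf] → [fizuruf]
Rule 3 Medial Vowel Deletion: [fizuruf] → [fizrf]
Rule 4 Progressive Voicing Assimilation: no change — [fizrf]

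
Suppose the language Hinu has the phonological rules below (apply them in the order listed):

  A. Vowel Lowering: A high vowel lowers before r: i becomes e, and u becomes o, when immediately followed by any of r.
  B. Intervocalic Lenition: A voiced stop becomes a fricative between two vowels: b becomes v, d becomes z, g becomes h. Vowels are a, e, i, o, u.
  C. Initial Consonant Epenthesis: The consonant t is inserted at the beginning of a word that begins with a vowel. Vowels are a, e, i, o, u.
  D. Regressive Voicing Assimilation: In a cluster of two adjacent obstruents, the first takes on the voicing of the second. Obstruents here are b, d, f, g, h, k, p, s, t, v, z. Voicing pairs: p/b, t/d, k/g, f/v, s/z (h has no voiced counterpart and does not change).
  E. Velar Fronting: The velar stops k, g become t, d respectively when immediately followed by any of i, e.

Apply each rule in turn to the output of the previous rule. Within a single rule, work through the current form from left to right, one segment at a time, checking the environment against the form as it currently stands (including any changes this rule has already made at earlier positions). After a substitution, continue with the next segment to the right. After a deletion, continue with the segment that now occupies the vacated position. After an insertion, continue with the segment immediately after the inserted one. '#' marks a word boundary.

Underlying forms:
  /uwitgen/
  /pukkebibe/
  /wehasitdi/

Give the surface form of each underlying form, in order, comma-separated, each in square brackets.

[tuwidden], [puktevive], [wehasiddi]

/uwitgen/:
  A Vowel Lowering: no change — [uwitgen]
  B Intervocalic Lenition: no change — [uwitgen]
  C Initial Consonant Epenthesis: [uwitgen] → [tuwitgen]
  D Regressive Voicing Assimilation: [tuwitgen] → [tuwidgen]
  E Velar Fronting: [tuwidgen] → [tuwidden]
/pukkebibe/:
  A Vowel Lowering: no change — [pukkebibe]
  B Intervocalic Lenition: [pukkebibe] → [pukkevive]
  C Initial Consonant Epenthesis: no change — [pukkevive]
  D Regressive Voicing Assimilation: no change — [pukkevive]
  E Velar Fronting: [pukkevive] → [puktevive]
/wehasitdi/:
  A Vowel Lowering: no change — [wehasitdi]
  B Intervocalic Lenition: no change — [wehasitdi]
  C Initial Consonant Epenthesis: no change — [wehasitdi]
  D Regressive Voicing Assimilation: [wehasitdi] → [wehasiddi]
  E Velar Fronting: no change — [wehasiddi]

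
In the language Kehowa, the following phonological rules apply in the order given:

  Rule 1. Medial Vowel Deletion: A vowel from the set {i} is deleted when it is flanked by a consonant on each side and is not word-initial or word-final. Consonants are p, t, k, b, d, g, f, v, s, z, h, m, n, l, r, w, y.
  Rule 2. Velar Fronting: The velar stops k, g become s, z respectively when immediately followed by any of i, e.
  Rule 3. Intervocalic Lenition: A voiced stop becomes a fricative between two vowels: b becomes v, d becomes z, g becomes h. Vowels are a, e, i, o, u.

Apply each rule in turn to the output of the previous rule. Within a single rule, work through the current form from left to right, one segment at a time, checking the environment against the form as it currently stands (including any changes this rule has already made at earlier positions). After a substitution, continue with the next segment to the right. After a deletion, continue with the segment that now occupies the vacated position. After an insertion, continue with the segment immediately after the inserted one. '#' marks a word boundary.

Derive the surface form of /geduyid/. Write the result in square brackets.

Rule 1 Medial Vowel Deletion: [geduyid] → [geduyd]
Rule 2 Velar Fronting: [geduyd] → [zeduyd]
Rule 3 Intervocalic Lenition: [zeduyd] → [zezuyd]

[zezuyd]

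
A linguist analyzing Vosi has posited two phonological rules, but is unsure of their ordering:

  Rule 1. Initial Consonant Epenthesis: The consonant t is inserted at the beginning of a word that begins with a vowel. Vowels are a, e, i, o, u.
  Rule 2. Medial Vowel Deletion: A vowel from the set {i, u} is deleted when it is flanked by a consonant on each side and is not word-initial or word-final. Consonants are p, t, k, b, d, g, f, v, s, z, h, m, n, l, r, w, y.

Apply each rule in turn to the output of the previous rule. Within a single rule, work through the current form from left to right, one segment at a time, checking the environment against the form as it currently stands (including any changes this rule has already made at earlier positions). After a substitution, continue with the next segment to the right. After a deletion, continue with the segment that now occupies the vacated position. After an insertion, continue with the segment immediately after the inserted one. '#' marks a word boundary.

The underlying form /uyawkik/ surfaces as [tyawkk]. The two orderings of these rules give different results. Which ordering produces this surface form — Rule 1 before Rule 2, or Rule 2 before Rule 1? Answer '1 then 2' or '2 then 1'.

Order 1 then 2:
  1 Initial Consonant Epenthesis: [uyawkik] → [tuyawkik]
  2 Medial Vowel Deletion: [tuyawkik] → [tyawkk]
  result: [tyawkk]
Order 2 then 1:
  2 Medial Vowel Deletion: [uyawkik] → [uyawkk]
  1 Initial Consonant Epenthesis: [uyawkk] → [tuyawkk]
  result: [tuyawkk]

1 then 2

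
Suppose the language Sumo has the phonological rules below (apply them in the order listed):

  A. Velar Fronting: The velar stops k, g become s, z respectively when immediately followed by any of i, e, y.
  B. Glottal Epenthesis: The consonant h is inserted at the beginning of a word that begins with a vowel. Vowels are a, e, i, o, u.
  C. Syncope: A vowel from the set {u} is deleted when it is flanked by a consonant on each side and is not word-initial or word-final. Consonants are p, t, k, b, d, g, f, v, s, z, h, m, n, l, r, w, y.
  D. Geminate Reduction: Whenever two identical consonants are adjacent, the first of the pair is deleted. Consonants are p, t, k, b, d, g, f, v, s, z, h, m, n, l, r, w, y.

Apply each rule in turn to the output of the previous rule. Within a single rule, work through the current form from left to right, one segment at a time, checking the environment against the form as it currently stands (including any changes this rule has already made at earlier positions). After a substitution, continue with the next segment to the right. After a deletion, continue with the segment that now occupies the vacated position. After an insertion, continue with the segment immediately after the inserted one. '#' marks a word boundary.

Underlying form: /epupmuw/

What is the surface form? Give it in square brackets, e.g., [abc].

A Velar Fronting: no change — [epupmuw]
B Glottal Epenthesis: [epupmuw] → [hepupmuw]
C Syncope: [hepupmuw] → [heppmw]
D Geminate Reduction: [heppmw] → [hepmw]

[hepmw]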